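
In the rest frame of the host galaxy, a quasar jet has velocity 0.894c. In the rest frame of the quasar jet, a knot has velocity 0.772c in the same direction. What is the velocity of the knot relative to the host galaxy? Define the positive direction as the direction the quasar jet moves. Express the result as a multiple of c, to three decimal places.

0.986c

With v = 0.894 and u' = 0.772 (in units of c),
u = (u' + v)/(1 + u'v/c²):
u = (0.772 + 0.894) / (1 + 0.772·0.894) = 1.6660/1.6902 = 0.9857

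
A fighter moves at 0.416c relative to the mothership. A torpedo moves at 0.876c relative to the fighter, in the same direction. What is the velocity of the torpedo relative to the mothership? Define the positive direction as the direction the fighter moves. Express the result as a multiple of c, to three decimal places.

With v = 0.416 and u' = 0.876 (in units of c),
u = (u' + v)/(1 + u'v/c²):
u = (0.876 + 0.416) / (1 + 0.876·0.416) = 1.2920/1.3644 = 0.9469
(Galilean addition would give +1.292c, exceeding c.)

0.947c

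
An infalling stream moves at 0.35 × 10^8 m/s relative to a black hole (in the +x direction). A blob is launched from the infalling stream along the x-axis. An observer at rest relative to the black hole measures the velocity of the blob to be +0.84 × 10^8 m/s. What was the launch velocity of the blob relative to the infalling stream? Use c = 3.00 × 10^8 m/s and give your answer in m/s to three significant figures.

+5.07 × 10^7 m/s

v = 0.117c, u = 0.280c.
Invert the composition law: u' = (u − v)/(1 − uv/c²).
u' = (0.280 − 0.117) / (1 − (0.280)(0.117)) = 0.1633/0.9673 = 0.1688.
u' = 0.1688 × 3.00 × 10^8 m/s.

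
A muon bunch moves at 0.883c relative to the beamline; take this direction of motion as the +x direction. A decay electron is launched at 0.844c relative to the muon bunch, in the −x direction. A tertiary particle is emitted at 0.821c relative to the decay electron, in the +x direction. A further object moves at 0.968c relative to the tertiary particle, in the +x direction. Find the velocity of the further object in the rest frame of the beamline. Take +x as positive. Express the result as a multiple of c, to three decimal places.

Apply u = (u' + v)/(1 + u'v/c²) successively, working outward toward the beamline.
Start: velocity of the muon bunch relative to the beamline = 0.8830c.
Compose with the decay electron (u' = -0.844 in the muon bunch frame): u_1 = (-0.844 + 0.883) / (1 + (-0.844)·0.883) = 0.0390/0.2547 = 0.1531.
Compose with the tertiary particle (u' = 0.821 in the decay electron frame): u_2 = (0.821 + 0.153) / (1 + 0.821·0.153) = 0.9741/1.1257 = 0.8653.
Compose with the further object (u' = 0.968 in the tertiary particle frame): u_3 = (0.968 + 0.865) / (1 + 0.968·0.865) = 1.8333/1.8376 = 0.9977.

+0.998c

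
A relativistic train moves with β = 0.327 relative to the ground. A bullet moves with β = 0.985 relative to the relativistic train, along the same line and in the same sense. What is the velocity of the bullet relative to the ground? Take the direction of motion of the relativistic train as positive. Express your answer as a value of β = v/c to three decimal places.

β = 0.992

With v = 0.327 and u' = 0.985 (in units of c),
u = (u' + v)/(1 + u'v/c²):
u = (0.985 + 0.327) / (1 + 0.985·0.327) = 1.3120/1.3221 = 0.9924
(Galilean addition would give +1.312c, exceeding c.)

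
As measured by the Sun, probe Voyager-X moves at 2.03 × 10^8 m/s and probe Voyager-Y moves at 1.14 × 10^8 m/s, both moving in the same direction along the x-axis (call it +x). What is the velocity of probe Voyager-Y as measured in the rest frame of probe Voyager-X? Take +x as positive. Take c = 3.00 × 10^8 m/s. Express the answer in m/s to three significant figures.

β_A = 0.677, β_B = 0.380 (dividing each by c = 3.00 × 10^8 m/s).
Transform to A's frame with the inverse velocity-addition law: u' = (u − v)/(1 − uv/c²), taking u = β_B and v = β_A.
u' = (0.380 − 0.677) / (1 − (0.677)(0.380)) = -0.2967/0.7429 = -0.3994.
u' = -0.3994 × 3.00 × 10^8 m/s.

-1.20 × 10^8 m/s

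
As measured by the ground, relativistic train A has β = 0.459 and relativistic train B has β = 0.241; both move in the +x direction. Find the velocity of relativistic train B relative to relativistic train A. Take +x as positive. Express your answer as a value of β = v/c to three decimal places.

β_A = 0.459, β_B = 0.241.
Transform to A's frame with the inverse velocity-addition law: u' = (u − v)/(1 − uv/c²), taking u = β_B and v = β_A.
u' = (0.241 − 0.459) / (1 − (0.459)(0.241)) = -0.2180/0.8894 = -0.2451.

β = -0.245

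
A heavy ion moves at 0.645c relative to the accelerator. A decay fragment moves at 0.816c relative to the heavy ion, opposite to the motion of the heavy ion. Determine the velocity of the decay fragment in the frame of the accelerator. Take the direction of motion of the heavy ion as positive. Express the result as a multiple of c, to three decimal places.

With v = 0.645 and u' = -0.816 (in units of c),
u = (u' + v)/(1 + u'v/c²):
u = (-0.816 + 0.645) / (1 + (-0.816)·0.645) = -0.1710/0.4737 = -0.3610

-0.361c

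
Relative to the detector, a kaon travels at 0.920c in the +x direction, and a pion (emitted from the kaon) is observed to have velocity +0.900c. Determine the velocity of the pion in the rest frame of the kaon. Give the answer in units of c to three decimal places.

-0.116c

Invert the composition law: u' = (u − v)/(1 − uv/c²).
u' = (0.900 − 0.920) / (1 − (0.900)(0.920)) = -0.0200/0.1720 = -0.1163.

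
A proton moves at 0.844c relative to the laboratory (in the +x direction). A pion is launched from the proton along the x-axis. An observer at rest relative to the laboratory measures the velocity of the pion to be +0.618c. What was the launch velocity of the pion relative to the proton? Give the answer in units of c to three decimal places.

-0.472c

Invert the composition law: u' = (u − v)/(1 − uv/c²).
u' = (0.618 − 0.844) / (1 − (0.618)(0.844)) = -0.2260/0.4784 = -0.4724.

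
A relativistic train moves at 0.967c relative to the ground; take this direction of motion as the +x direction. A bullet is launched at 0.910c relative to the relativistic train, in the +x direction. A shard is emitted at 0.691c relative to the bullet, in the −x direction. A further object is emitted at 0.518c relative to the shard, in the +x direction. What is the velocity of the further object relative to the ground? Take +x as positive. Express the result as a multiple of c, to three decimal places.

+0.997c

Apply u = (u' + v)/(1 + u'v/c²) successively, working outward toward the ground.
Start: velocity of the relativistic train relative to the ground = 0.9670c.
Compose with the bullet (u' = 0.910 in the relativistic train frame): u_1 = (0.910 + 0.967) / (1 + 0.910·0.967) = 1.8770/1.8800 = 0.9984.
Compose with the shard (u' = -0.691 in the bullet frame): u_2 = (-0.691 + 0.998) / (1 + (-0.691)·0.998) = 0.3074/0.3101 = 0.9914.
Compose with the further object (u' = 0.518 in the shard frame): u_3 = (0.518 + 0.991) / (1 + 0.518·0.991) = 1.5094/1.5135 = 0.9973.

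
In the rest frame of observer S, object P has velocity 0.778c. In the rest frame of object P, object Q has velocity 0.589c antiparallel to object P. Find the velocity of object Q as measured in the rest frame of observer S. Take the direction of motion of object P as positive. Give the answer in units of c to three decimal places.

With v = 0.778 and u' = -0.589 (in units of c),
u = (u' + v)/(1 + u'v/c²):
u = (-0.589 + 0.778) / (1 + (-0.589)·0.778) = 0.1890/0.5418 = 0.3489
(Galilean addition would give +0.189c.)

+0.349c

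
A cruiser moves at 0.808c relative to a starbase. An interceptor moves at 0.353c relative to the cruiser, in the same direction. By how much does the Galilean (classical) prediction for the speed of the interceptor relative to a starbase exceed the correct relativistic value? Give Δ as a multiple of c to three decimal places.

Galilean: u_cl = 0.353 + 0.808 = 1.1610.
Relativistic: u_rel = (0.353 + 0.808) / (1 + 0.353·0.808) = 1.1610/1.2852 = 0.9033.
Δ = 1.1610 − 0.9033 = 0.2577.
(The classical prediction exceeds c; the relativistic result does not.)

Δ = 0.258c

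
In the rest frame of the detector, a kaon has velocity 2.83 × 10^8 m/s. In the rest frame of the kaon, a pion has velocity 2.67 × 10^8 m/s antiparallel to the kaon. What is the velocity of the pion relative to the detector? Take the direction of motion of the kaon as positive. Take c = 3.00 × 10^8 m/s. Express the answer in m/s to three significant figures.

In units of c (dividing by 3.00 × 10^8 m/s): v = 0.943, u' = -0.890.
u = (u' + v)/(1 + u'v/c²):
u = (-0.890 + 0.943) / (1 + (-0.890)·0.943) = 0.0533/0.1604 = 0.3324
(Galilean addition would give +0.053c.)
Converting back: u = 0.3324 × 3.00 × 10^8 m/s.

+9.97 × 10^7 m/s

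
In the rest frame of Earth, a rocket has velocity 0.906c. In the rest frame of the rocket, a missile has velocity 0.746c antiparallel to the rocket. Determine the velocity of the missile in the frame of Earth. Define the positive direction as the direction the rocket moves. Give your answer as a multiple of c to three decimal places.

+0.494c

With v = 0.906 and u' = -0.746 (in units of c),
u = (u' + v)/(1 + u'v/c²):
u = (-0.746 + 0.906) / (1 + (-0.746)·0.906) = 0.1600/0.3241 = 0.4936
(Galilean addition would give +0.160c.)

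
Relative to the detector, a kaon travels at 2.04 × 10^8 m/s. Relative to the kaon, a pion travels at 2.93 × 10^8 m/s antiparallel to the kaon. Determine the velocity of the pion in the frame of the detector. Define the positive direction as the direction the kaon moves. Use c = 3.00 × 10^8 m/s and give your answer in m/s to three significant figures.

In units of c (dividing by 3.00 × 10^8 m/s): v = 0.680, u' = -0.977.
u = (u' + v)/(1 + u'v/c²):
u = (-0.977 + 0.680) / (1 + (-0.977)·0.680) = -0.2967/0.3359 = -0.8833
Converting back: u = -0.8833 × 3.00 × 10^8 m/s.

-2.65 × 10^8 m/s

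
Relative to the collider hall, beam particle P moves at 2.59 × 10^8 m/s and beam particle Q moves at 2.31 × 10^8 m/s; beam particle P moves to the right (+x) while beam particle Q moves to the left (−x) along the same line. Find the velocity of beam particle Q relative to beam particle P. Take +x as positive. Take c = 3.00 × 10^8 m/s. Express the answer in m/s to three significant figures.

-2.94 × 10^8 m/s

β_A = 0.863, β_B = -0.770 (dividing each by c = 3.00 × 10^8 m/s).
Transform to A's frame with the inverse velocity-addition law: u' = (u − v)/(1 − uv/c²), taking u = β_B and v = β_A.
u' = (-0.770 − 0.863) / (1 − (0.863)(-0.770)) = -1.6333/1.6648 = -0.9811.
u' = -0.9811 × 3.00 × 10^8 m/s.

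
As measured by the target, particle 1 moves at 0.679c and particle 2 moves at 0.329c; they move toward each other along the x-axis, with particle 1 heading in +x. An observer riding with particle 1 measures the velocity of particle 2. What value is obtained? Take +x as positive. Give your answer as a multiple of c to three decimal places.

-0.824c

β_A = 0.679, β_B = -0.329.
Transform to A's frame with the inverse velocity-addition law: u' = (u − v)/(1 − uv/c²), taking u = β_B and v = β_A.
u' = (-0.329 − 0.679) / (1 − (0.679)(-0.329)) = -1.0080/1.2234 = -0.8239.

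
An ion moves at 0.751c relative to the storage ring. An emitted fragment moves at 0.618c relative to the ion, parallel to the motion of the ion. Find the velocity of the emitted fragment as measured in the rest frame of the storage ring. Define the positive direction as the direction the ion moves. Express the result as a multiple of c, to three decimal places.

With v = 0.751 and u' = 0.618 (in units of c),
u = (u' + v)/(1 + u'v/c²):
u = (0.618 + 0.751) / (1 + 0.618·0.751) = 1.3690/1.4641 = 0.9350

0.935c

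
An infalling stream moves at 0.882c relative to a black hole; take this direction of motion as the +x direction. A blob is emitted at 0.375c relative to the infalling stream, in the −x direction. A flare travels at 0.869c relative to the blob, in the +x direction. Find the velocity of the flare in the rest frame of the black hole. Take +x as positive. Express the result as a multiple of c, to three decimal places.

+0.981c

Apply u = (u' + v)/(1 + u'v/c²) successively, working outward toward the black hole.
Start: velocity of the infalling stream relative to the black hole = 0.8820c.
Compose with the blob (u' = -0.375 in the infalling stream frame): u_1 = (-0.375 + 0.882) / (1 + (-0.375)·0.882) = 0.5070/0.6693 = 0.7576.
Compose with the flare (u' = 0.869 in the blob frame): u_2 = (0.869 + 0.758) / (1 + 0.869·0.758) = 1.6266/1.6583 = 0.9808.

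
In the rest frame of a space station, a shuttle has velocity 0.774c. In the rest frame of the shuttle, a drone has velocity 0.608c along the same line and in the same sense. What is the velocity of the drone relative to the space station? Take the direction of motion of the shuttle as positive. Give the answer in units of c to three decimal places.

With v = 0.774 and u' = 0.608 (in units of c),
u = (u' + v)/(1 + u'v/c²):
u = (0.608 + 0.774) / (1 + 0.608·0.774) = 1.3820/1.4706 = 0.9398

0.940c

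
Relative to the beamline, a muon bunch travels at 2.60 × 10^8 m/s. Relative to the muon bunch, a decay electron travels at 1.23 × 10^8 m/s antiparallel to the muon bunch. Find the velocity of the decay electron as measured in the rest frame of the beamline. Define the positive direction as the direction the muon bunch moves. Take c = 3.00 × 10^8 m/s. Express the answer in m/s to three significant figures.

In units of c (dividing by 3.00 × 10^8 m/s): v = 0.867, u' = -0.410.
u = (u' + v)/(1 + u'v/c²):
u = (-0.410 + 0.867) / (1 + (-0.410)·0.867) = 0.4567/0.6447 = 0.7084
Converting back: u = 0.7084 × 3.00 × 10^8 m/s.

+2.13 × 10^8 m/s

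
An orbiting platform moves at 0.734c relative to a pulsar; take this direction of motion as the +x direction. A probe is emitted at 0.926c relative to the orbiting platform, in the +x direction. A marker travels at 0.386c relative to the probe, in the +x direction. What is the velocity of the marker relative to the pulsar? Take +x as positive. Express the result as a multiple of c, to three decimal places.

0.995c

Apply u = (u' + v)/(1 + u'v/c²) successively, working outward toward the pulsar.
Start: velocity of the orbiting platform relative to the pulsar = 0.7340c.
Compose with the probe (u' = 0.926 in the orbiting platform frame): u_1 = (0.926 + 0.734) / (1 + 0.926·0.734) = 1.6600/1.6797 = 0.9883.
Compose with the marker (u' = 0.386 in the probe frame): u_2 = (0.386 + 0.988) / (1 + 0.386·0.988) = 1.3743/1.3815 = 0.9948.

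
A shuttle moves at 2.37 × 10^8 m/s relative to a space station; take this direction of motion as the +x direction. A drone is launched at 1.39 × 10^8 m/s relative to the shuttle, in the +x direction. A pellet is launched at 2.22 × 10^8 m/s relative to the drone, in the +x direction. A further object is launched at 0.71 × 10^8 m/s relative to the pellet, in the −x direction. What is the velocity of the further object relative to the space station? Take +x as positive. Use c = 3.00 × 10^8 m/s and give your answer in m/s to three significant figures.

+2.94 × 10^8 m/s

Apply u = (u' + v)/(1 + u'v/c²) successively, working outward toward the space station.
(Dividing each given speed by c = 3.00 × 10^8 m/s to work in units of c.)
Start: velocity of the shuttle relative to the space station = 0.7900c.
Compose with the drone (u' = 0.463 in the shuttle frame): u_1 = (0.463 + 0.790) / (1 + 0.463·0.790) = 1.2533/1.3660 = 0.9175.
Compose with the pellet (u' = 0.740 in the drone frame): u_2 = (0.740 + 0.917) / (1 + 0.740·0.917) = 1.6575/1.6789 = 0.9872.
Compose with the further object (u' = -0.237 in the pellet frame): u_3 = (-0.237 + 0.987) / (1 + (-0.237)·0.987) = 0.7506/0.7664 = 0.9794.
So u = 0.9794 × 3.00 × 10^8 m/s.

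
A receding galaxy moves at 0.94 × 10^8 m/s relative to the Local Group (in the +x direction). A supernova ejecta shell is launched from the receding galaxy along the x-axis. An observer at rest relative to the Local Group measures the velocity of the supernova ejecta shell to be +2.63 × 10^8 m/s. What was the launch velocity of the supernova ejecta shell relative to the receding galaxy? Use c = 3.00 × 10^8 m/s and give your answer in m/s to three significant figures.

+2.33 × 10^8 m/s

v = 0.313c, u = 0.877c.
Invert the composition law: u' = (u − v)/(1 − uv/c²).
u' = (0.877 − 0.313) / (1 − (0.877)(0.313)) = 0.5633/0.7253 = 0.7767.
u' = 0.7767 × 3.00 × 10^8 m/s.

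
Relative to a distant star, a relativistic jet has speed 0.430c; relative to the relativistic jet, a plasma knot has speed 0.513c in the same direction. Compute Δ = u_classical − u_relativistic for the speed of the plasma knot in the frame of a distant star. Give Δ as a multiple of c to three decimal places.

Δ = 0.170c

Galilean: u_cl = 0.513 + 0.430 = 0.9430.
Relativistic: u_rel = (0.513 + 0.430) / (1 + 0.513·0.430) = 0.9430/1.2206 = 0.7726.
Δ = 0.9430 − 0.7726 = 0.1704.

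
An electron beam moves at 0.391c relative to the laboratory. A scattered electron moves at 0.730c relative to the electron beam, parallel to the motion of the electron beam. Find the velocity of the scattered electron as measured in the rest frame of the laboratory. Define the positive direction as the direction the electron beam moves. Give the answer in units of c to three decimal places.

0.872c

With v = 0.391 and u' = 0.730 (in units of c),
u = (u' + v)/(1 + u'v/c²):
u = (0.730 + 0.391) / (1 + 0.730·0.391) = 1.1210/1.2854 = 0.8721
(Galilean addition would give +1.121c, exceeding c.)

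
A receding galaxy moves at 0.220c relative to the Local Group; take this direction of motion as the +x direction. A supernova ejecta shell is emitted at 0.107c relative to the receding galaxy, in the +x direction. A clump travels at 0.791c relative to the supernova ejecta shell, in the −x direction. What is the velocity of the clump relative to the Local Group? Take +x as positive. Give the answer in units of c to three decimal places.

-0.631c

Apply u = (u' + v)/(1 + u'v/c²) successively, working outward toward the Local Group.
Start: velocity of the receding galaxy relative to the Local Group = 0.2200c.
Compose with the supernova ejecta shell (u' = 0.107 in the receding galaxy frame): u_1 = (0.107 + 0.220) / (1 + 0.107·0.220) = 0.3270/1.0235 = 0.3195.
Compose with the clump (u' = -0.791 in the supernova ejecta shell frame): u_2 = (-0.791 + 0.319) / (1 + (-0.791)·0.319) = -0.4715/0.7473 = -0.6310.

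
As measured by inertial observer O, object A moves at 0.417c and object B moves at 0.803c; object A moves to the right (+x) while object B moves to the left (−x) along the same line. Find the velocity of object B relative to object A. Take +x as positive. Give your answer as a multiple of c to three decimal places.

-0.914c

β_A = 0.417, β_B = -0.803.
Transform to A's frame with the inverse velocity-addition law: u' = (u − v)/(1 − uv/c²), taking u = β_B and v = β_A.
u' = (-0.803 − 0.417) / (1 − (0.417)(-0.803)) = -1.2200/1.3349 = -0.9140.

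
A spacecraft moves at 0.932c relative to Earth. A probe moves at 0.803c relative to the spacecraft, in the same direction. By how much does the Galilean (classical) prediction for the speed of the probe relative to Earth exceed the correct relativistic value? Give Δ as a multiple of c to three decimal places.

Δ = 0.743c

Galilean: u_cl = 0.803 + 0.932 = 1.7350.
Relativistic: u_rel = (0.803 + 0.932) / (1 + 0.803·0.932) = 1.7350/1.7484 = 0.9923.
Δ = 1.7350 − 0.9923 = 0.7427.
(The classical prediction exceeds c; the relativistic result does not.)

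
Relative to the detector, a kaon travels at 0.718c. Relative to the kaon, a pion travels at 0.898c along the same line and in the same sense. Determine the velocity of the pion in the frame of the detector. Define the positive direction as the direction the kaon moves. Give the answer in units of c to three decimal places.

With v = 0.718 and u' = 0.898 (in units of c),
u = (u' + v)/(1 + u'v/c²):
u = (0.898 + 0.718) / (1 + 0.898·0.718) = 1.6160/1.6448 = 0.9825
(Galilean addition would give +1.616c, exceeding c.)

0.983c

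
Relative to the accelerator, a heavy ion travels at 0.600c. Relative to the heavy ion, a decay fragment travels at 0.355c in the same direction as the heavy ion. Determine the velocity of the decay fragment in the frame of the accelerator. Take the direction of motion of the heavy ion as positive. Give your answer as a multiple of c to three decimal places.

0.787c

With v = 0.600 and u' = 0.355 (in units of c),
u = (u' + v)/(1 + u'v/c²):
u = (0.355 + 0.600) / (1 + 0.355·0.600) = 0.9550/1.2130 = 0.7873
(Galilean addition would give +0.955c.)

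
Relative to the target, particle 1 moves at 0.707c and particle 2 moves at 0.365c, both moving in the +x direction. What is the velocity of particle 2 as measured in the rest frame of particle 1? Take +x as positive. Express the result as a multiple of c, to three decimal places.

-0.461c

β_A = 0.707, β_B = 0.365.
Transform to A's frame with the inverse velocity-addition law: u' = (u − v)/(1 − uv/c²), taking u = β_B and v = β_A.
u' = (0.365 − 0.707) / (1 − (0.707)(0.365)) = -0.3420/0.7419 = -0.4610.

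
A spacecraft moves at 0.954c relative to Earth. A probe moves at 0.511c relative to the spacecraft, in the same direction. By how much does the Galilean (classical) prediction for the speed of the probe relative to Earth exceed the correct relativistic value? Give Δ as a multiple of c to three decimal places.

Δ = 0.480c

Galilean: u_cl = 0.511 + 0.954 = 1.4650.
Relativistic: u_rel = (0.511 + 0.954) / (1 + 0.511·0.954) = 1.4650/1.4875 = 0.9849.
Δ = 1.4650 − 0.9849 = 0.4801.
(The classical prediction exceeds c; the relativistic result does not.)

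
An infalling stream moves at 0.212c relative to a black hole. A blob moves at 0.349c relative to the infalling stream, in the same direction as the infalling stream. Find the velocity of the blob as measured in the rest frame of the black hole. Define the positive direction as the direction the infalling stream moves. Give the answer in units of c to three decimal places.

0.522c

With v = 0.212 and u' = 0.349 (in units of c),
u = (u' + v)/(1 + u'v/c²):
u = (0.349 + 0.212) / (1 + 0.349·0.212) = 0.5610/1.0740 = 0.5224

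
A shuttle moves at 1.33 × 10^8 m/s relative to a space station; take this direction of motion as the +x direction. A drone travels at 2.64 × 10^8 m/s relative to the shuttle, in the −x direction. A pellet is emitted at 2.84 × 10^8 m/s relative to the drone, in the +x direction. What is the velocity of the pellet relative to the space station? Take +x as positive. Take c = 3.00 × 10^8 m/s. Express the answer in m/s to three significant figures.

Apply u = (u' + v)/(1 + u'v/c²) successively, working outward toward the space station.
(Dividing each given speed by c = 3.00 × 10^8 m/s to work in units of c.)
Start: velocity of the shuttle relative to the space station = 0.4433c.
Compose with the drone (u' = -0.880 in the shuttle frame): u_1 = (-0.880 + 0.443) / (1 + (-0.880)·0.443) = -0.4367/0.6099 = -0.7160.
Compose with the pellet (u' = 0.947 in the drone frame): u_2 = (0.947 + (-0.716)) / (1 + 0.947·(-0.716)) = 0.2307/0.3222 = 0.7159.
So u = 0.7159 × 3.00 × 10^8 m/s.

+2.15 × 10^8 m/s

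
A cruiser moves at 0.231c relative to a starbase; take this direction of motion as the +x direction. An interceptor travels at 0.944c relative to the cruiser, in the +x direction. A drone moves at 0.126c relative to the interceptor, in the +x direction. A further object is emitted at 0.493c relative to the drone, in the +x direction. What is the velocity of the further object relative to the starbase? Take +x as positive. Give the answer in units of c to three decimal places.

Apply u = (u' + v)/(1 + u'v/c²) successively, working outward toward the starbase.
Start: velocity of the cruiser relative to the starbase = 0.2310c.
Compose with the interceptor (u' = 0.944 in the cruiser frame): u_1 = (0.944 + 0.231) / (1 + 0.944·0.231) = 1.1750/1.2181 = 0.9646.
Compose with the drone (u' = 0.126 in the interceptor frame): u_2 = (0.126 + 0.965) / (1 + 0.126·0.965) = 1.0906/1.1215 = 0.9724.
Compose with the further object (u' = 0.493 in the drone frame): u_3 = (0.493 + 0.972) / (1 + 0.493·0.972) = 1.4654/1.4794 = 0.9906.

0.991c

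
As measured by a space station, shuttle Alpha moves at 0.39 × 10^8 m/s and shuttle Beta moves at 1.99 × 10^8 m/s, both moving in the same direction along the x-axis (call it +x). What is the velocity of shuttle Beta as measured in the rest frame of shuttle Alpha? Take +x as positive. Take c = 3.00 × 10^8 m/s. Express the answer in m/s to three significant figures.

β_A = 0.130, β_B = 0.663 (dividing each by c = 3.00 × 10^8 m/s).
Transform to A's frame with the inverse velocity-addition law: u' = (u − v)/(1 − uv/c²), taking u = β_B and v = β_A.
u' = (0.663 − 0.130) / (1 − (0.130)(0.663)) = 0.5333/0.9138 = 0.5837.
u' = 0.5837 × 3.00 × 10^8 m/s.

+1.75 × 10^8 m/s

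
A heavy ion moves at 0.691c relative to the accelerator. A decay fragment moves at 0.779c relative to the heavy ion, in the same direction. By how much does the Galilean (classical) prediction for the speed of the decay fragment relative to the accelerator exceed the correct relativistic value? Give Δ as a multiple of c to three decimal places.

Δ = 0.514c

Galilean: u_cl = 0.779 + 0.691 = 1.4700.
Relativistic: u_rel = (0.779 + 0.691) / (1 + 0.779·0.691) = 1.4700/1.5383 = 0.9556.
Δ = 1.4700 − 0.9556 = 0.5144.
(The classical prediction exceeds c; the relativistic result does not.)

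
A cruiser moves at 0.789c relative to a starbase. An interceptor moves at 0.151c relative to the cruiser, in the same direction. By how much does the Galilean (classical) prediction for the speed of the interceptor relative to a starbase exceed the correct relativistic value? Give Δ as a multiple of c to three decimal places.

Δ = 0.100c

Galilean: u_cl = 0.151 + 0.789 = 0.9400.
Relativistic: u_rel = (0.151 + 0.789) / (1 + 0.151·0.789) = 0.9400/1.1191 = 0.8399.
Δ = 0.9400 − 0.8399 = 0.1001.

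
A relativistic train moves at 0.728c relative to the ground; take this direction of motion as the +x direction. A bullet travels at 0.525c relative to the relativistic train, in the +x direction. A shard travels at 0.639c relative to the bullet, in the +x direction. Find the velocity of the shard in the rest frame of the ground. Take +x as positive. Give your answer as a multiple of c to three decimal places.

Apply u = (u' + v)/(1 + u'v/c²) successively, working outward toward the ground.
Start: velocity of the relativistic train relative to the ground = 0.7280c.
Compose with the bullet (u' = 0.525 in the relativistic train frame): u_1 = (0.525 + 0.728) / (1 + 0.525·0.728) = 1.2530/1.3822 = 0.9065.
Compose with the shard (u' = 0.639 in the bullet frame): u_2 = (0.639 + 0.907) / (1 + 0.639·0.907) = 1.5455/1.5793 = 0.9786.

0.979c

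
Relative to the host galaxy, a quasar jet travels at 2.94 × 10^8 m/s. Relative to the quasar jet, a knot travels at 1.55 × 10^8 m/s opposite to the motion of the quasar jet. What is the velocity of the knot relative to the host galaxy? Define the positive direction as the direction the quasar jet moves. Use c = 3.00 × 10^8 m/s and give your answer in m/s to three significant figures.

In units of c (dividing by 3.00 × 10^8 m/s): v = 0.980, u' = -0.517.
u = (u' + v)/(1 + u'v/c²):
u = (-0.517 + 0.980) / (1 + (-0.517)·0.980) = 0.4633/0.4937 = 0.9386
(Galilean addition would give +0.463c.)
Converting back: u = 0.9386 × 3.00 × 10^8 m/s.

+2.82 × 10^8 m/s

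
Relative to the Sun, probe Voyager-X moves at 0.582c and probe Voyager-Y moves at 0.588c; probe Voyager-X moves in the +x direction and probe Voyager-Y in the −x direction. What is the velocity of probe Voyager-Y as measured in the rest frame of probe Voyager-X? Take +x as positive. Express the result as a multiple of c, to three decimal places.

β_A = 0.582, β_B = -0.588.
Transform to A's frame with the inverse velocity-addition law: u' = (u − v)/(1 − uv/c²), taking u = β_B and v = β_A.
u' = (-0.588 − 0.582) / (1 − (0.582)(-0.588)) = -1.1700/1.3422 = -0.8717.

-0.872c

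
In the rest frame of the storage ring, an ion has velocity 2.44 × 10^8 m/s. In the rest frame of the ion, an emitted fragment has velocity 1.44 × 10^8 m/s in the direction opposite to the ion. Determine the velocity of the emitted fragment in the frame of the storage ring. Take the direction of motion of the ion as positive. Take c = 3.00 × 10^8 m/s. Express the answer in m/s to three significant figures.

+1.64 × 10^8 m/s

In units of c (dividing by 3.00 × 10^8 m/s): v = 0.813, u' = -0.480.
u = (u' + v)/(1 + u'v/c²):
u = (-0.480 + 0.813) / (1 + (-0.480)·0.813) = 0.3333/0.6096 = 0.5468
Converting back: u = 0.5468 × 3.00 × 10^8 m/s.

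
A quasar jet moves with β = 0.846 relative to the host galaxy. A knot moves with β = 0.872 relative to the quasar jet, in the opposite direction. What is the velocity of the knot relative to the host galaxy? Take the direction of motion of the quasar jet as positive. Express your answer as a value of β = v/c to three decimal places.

With v = 0.846 and u' = -0.872 (in units of c),
u = (u' + v)/(1 + u'v/c²):
u = (-0.872 + 0.846) / (1 + (-0.872)·0.846) = -0.0260/0.2623 = -0.0991

β = -0.099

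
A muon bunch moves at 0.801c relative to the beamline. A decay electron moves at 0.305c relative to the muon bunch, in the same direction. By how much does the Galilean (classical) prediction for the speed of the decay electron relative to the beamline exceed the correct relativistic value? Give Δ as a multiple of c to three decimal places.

Δ = 0.217c

Galilean: u_cl = 0.305 + 0.801 = 1.1060.
Relativistic: u_rel = (0.305 + 0.801) / (1 + 0.305·0.801) = 1.1060/1.2443 = 0.8888.
Δ = 1.1060 − 0.8888 = 0.2172.
(The classical prediction exceeds c; the relativistic result does not.)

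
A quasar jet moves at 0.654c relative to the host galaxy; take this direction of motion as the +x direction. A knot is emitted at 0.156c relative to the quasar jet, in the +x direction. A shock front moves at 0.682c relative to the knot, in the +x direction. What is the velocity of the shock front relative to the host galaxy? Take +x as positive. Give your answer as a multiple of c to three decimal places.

0.944c

Apply u = (u' + v)/(1 + u'v/c²) successively, working outward toward the host galaxy.
Start: velocity of the quasar jet relative to the host galaxy = 0.6540c.
Compose with the knot (u' = 0.156 in the quasar jet frame): u_1 = (0.156 + 0.654) / (1 + 0.156·0.654) = 0.8100/1.1020 = 0.7350.
Compose with the shock front (u' = 0.682 in the knot frame): u_2 = (0.682 + 0.735) / (1 + 0.682·0.735) = 1.4170/1.5013 = 0.9439.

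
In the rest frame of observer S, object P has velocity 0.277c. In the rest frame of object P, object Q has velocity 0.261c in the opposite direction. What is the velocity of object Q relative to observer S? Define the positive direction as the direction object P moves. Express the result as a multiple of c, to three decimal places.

+0.017c

With v = 0.277 and u' = -0.261 (in units of c),
u = (u' + v)/(1 + u'v/c²):
u = (-0.261 + 0.277) / (1 + (-0.261)·0.277) = 0.0160/0.9277 = 0.0172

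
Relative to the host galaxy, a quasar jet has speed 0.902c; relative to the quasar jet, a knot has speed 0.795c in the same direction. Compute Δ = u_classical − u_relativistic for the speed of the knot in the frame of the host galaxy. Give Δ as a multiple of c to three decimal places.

Galilean: u_cl = 0.795 + 0.902 = 1.6970.
Relativistic: u_rel = (0.795 + 0.902) / (1 + 0.795·0.902) = 1.6970/1.7171 = 0.9883.
Δ = 1.6970 − 0.9883 = 0.7087.
(The classical prediction exceeds c; the relativistic result does not.)

Δ = 0.709c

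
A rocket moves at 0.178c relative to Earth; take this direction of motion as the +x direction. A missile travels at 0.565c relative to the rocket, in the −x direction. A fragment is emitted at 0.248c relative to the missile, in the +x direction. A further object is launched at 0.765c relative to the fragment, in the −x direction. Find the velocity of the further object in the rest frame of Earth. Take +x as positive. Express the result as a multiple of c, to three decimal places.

-0.838c

Apply u = (u' + v)/(1 + u'v/c²) successively, working outward toward Earth.
Start: velocity of the rocket relative to Earth = 0.1780c.
Compose with the missile (u' = -0.565 in the rocket frame): u_1 = (-0.565 + 0.178) / (1 + (-0.565)·0.178) = -0.3870/0.8994 = -0.4303.
Compose with the fragment (u' = 0.248 in the missile frame): u_2 = (0.248 + (-0.430)) / (1 + 0.248·(-0.430)) = -0.1823/0.8933 = -0.2040.
Compose with the further object (u' = -0.765 in the fragment frame): u_3 = (-0.765 + (-0.204)) / (1 + (-0.765)·(-0.204)) = -0.9690/1.1561 = -0.8382.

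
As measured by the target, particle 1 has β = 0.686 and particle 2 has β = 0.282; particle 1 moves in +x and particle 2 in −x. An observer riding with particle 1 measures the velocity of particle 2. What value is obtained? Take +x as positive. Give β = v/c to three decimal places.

β = -0.811

β_A = 0.686, β_B = -0.282.
Transform to A's frame with the inverse velocity-addition law: u' = (u − v)/(1 − uv/c²), taking u = β_B and v = β_A.
u' = (-0.282 − 0.686) / (1 − (0.686)(-0.282)) = -0.9680/1.1935 = -0.8111.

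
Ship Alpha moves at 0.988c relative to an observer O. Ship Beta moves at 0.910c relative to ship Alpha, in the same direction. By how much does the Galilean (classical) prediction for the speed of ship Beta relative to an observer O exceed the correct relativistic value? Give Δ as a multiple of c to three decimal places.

Galilean: u_cl = 0.910 + 0.988 = 1.8980.
Relativistic: u_rel = (0.910 + 0.988) / (1 + 0.910·0.988) = 1.8980/1.8991 = 0.9994.
Δ = 1.8980 − 0.9994 = 0.8986.
(The classical prediction exceeds c; the relativistic result does not.)

Δ = 0.899c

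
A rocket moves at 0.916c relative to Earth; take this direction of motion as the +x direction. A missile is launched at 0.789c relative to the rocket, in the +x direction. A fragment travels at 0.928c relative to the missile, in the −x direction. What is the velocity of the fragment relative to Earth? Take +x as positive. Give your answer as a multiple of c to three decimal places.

+0.757c

Apply u = (u' + v)/(1 + u'v/c²) successively, working outward toward Earth.
Start: velocity of the rocket relative to Earth = 0.9160c.
Compose with the missile (u' = 0.789 in the rocket frame): u_1 = (0.789 + 0.916) / (1 + 0.789·0.916) = 1.7050/1.7227 = 0.9897.
Compose with the fragment (u' = -0.928 in the missile frame): u_2 = (-0.928 + 0.990) / (1 + (-0.928)·0.990) = 0.0617/0.0815 = 0.7568.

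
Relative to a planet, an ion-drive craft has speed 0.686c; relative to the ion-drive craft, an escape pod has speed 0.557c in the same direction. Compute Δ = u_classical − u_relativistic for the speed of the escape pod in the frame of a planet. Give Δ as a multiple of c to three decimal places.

Δ = 0.344c

Galilean: u_cl = 0.557 + 0.686 = 1.2430.
Relativistic: u_rel = (0.557 + 0.686) / (1 + 0.557·0.686) = 1.2430/1.3821 = 0.8994.
Δ = 1.2430 − 0.8994 = 0.3436.
(The classical prediction exceeds c; the relativistic result does not.)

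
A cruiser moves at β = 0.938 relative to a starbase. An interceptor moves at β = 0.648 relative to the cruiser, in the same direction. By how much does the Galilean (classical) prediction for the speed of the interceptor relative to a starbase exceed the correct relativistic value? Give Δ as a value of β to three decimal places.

Galilean: u_cl = 0.648 + 0.938 = 1.5860.
Relativistic: u_rel = (0.648 + 0.938) / (1 + 0.648·0.938) = 1.5860/1.6078 = 0.9864.
Δ = 1.5860 − 0.9864 = 0.5996.
(The classical prediction exceeds c; the relativistic result does not.)

Δ = 0.600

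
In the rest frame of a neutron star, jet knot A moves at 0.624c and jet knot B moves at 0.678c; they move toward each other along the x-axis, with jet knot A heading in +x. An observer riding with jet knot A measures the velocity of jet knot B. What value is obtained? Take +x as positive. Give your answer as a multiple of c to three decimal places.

-0.915c

β_A = 0.624, β_B = -0.678.
Transform to A's frame with the inverse velocity-addition law: u' = (u − v)/(1 − uv/c²), taking u = β_B and v = β_A.
u' = (-0.678 − 0.624) / (1 − (0.624)(-0.678)) = -1.3020/1.4231 = -0.9149.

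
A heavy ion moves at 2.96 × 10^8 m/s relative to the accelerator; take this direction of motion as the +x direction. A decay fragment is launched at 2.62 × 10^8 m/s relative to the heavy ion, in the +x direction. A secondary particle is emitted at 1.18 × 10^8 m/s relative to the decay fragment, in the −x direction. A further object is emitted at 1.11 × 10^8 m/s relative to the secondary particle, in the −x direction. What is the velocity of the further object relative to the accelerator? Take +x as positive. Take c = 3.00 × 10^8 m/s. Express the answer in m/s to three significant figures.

+2.99 × 10^8 m/s

Apply u = (u' + v)/(1 + u'v/c²) successively, working outward toward the accelerator.
(Dividing each given speed by c = 3.00 × 10^8 m/s to work in units of c.)
Start: velocity of the heavy ion relative to the accelerator = 0.9867c.
Compose with the decay fragment (u' = 0.873 in the heavy ion frame): u_1 = (0.873 + 0.987) / (1 + 0.873·0.987) = 1.8600/1.8617 = 0.9991.
Compose with the secondary particle (u' = -0.393 in the decay fragment frame): u_2 = (-0.393 + 0.999) / (1 + (-0.393)·0.999) = 0.6058/0.6070 = 0.9979.
Compose with the further object (u' = -0.370 in the secondary particle frame): u_3 = (-0.370 + 0.998) / (1 + (-0.370)·0.998) = 0.6279/0.6308 = 0.9955.
So u = 0.9955 × 3.00 × 10^8 m/s.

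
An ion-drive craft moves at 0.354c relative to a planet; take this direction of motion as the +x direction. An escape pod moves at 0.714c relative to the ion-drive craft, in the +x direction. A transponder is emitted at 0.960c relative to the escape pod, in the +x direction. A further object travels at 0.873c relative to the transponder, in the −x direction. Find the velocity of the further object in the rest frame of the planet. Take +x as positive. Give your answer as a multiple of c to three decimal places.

+0.953c

Apply u = (u' + v)/(1 + u'v/c²) successively, working outward toward the planet.
Start: velocity of the ion-drive craft relative to the planet = 0.3540c.
Compose with the escape pod (u' = 0.714 in the ion-drive craft frame): u_1 = (0.714 + 0.354) / (1 + 0.714·0.354) = 1.0680/1.2528 = 0.8525.
Compose with the transponder (u' = 0.960 in the escape pod frame): u_2 = (0.960 + 0.853) / (1 + 0.960·0.853) = 1.8125/1.8184 = 0.9968.
Compose with the further object (u' = -0.873 in the transponder frame): u_3 = (-0.873 + 0.997) / (1 + (-0.873)·0.997) = 0.1238/0.1298 = 0.9532.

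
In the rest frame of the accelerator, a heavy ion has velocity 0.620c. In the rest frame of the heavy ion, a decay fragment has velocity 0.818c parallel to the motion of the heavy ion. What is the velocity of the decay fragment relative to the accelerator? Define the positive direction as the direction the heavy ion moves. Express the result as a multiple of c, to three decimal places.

With v = 0.620 and u' = 0.818 (in units of c),
u = (u' + v)/(1 + u'v/c²):
u = (0.818 + 0.620) / (1 + 0.818·0.620) = 1.4380/1.5072 = 0.9541
(Galilean addition would give +1.438c, exceeding c.)

0.954c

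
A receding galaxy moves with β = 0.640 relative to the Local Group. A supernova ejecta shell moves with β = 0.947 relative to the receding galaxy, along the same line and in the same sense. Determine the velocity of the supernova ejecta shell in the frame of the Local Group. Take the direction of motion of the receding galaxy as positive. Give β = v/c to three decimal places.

With v = 0.640 and u' = 0.947 (in units of c),
u = (u' + v)/(1 + u'v/c²):
u = (0.947 + 0.640) / (1 + 0.947·0.640) = 1.5870/1.6061 = 0.9881

β = 0.988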